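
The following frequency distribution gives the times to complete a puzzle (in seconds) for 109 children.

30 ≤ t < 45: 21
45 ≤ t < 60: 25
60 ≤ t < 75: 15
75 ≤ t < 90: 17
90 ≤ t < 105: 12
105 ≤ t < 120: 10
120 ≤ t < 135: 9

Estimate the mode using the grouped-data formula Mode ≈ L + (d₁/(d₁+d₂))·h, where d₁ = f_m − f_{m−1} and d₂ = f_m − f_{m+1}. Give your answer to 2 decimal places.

49.29

Modal class: 45 ≤ t < 60 (highest frequency 25).
d₁ = 25 − 21 = 4, d₂ = 25 − 15 = 10
Mode ≈ 45 + (4/(4+10)) × 15 = 45 + 4.2857 = 49.2857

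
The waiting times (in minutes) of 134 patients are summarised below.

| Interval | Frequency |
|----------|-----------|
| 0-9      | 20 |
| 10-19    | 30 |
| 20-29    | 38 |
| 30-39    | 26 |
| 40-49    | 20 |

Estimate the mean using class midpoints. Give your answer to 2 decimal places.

24.20

Midpoints: 4.5, 14.5, 24.5, 34.5, 44.5
Σfm = 20×4.5 + 30×14.5 + 38×24.5 + 26×34.5 + 20×44.5 = 3243
n = Σf = 134
Mean = 3243 / 134 = 24.2015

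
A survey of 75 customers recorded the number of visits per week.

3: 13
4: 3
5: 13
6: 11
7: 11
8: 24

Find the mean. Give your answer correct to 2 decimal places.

Values: 3, 4, 5, 6, 7, 8
Σfx = 13×3 + 3×4 + 13×5 + 11×6 + 11×7 + 24×8 = 451
n = Σf = 75
Mean = 451 / 75 = 6.0133

6.01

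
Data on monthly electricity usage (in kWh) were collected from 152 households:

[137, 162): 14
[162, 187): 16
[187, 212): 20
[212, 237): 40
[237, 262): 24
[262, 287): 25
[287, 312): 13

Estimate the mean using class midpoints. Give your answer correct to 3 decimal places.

Midpoints: 149.5, 174.5, 199.5, 224.5, 249.5, 274.5, 299.5
Σfm = 14×149.5 + 16×174.5 + 20×199.5 + 40×224.5 + 24×249.5 + 25×274.5 + 13×299.5 = 34599
n = Σf = 152
Mean = 34599 / 152 = 227.6250

227.625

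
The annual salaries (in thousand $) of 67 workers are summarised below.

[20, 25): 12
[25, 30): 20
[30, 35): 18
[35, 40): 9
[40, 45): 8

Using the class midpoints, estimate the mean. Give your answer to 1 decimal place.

Midpoints: 22.5, 27.5, 32.5, 37.5, 42.5
Σfm = 12×22.5 + 20×27.5 + 18×32.5 + 9×37.5 + 8×42.5 = 2082.5
n = Σf = 67
Mean = 2082.5 / 67 = 31.0821

31.1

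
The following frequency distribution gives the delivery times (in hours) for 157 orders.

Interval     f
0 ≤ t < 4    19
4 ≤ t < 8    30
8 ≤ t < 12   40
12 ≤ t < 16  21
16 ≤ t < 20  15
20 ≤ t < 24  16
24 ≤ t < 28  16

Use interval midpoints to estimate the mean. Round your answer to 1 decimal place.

Midpoints: 2, 6, 10, 14, 18, 22, 26
Σfm = 19×2 + 30×6 + 40×10 + 21×14 + 15×18 + 16×22 + 16×26 = 1950
n = Σf = 157
Mean = 1950 / 157 = 12.4204

12.4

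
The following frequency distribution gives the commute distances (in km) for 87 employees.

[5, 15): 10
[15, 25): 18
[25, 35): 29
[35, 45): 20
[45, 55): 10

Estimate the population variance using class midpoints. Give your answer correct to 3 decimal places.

Midpoints: 10, 20, 30, 40, 50
n = 87, Σfm = 2630, mean = 30.2299
Σfm² = 91300
Σf(m − x̄)² = Σfm² − (Σfm)²/n = 91300 − 2630²/87 = 11795.4023
Population variance = 11795.4023 / 87 = 135.5793

135.579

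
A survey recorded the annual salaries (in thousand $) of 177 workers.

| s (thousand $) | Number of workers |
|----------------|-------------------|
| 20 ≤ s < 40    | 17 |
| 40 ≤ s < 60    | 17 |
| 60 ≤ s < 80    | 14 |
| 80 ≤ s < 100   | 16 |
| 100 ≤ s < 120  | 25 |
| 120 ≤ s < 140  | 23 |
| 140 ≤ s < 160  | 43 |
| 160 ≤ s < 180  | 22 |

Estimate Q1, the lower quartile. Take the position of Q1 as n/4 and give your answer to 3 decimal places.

Cumulative frequencies: 17, 34, 48, 64, 89, 112, 155, 177
n = 177; position = n/4 = 44.25.
This falls in the class 60 ≤ s < 80: L = 60, F = 34, f = 14, h = 20.
Lower quartile ≈ 60 + ((44.25 − 34) / 14) × 20 = 74.6429

74.643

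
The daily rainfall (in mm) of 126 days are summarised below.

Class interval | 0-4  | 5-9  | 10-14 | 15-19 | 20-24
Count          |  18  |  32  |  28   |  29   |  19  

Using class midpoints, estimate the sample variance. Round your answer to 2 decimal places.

41.80

Midpoints: 2, 7, 12, 17, 22
n = 126, Σfm = 1507, mean = 11.9603
Σfm² = 23249
Σf(m − x̄)² = Σfm² − (Σfm)²/n = 23249 − 1507²/126 = 5224.8016
Sample variance = 5224.8016 / 125 = 41.7984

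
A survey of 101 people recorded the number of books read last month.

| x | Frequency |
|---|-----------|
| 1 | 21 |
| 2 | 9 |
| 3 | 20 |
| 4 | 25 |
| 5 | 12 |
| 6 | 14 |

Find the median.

4

Cumulative frequencies: 21, 30, 50, 75, 87, 101
n = 101, so the median is the value in position (n+1)/2 = 51.
Position 51 falls at value 4.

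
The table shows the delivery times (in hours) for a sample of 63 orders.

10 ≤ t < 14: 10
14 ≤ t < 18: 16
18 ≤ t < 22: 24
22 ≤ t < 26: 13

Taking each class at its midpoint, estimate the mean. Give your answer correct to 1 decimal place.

Midpoints: 12, 16, 20, 24
Σfm = 10×12 + 16×16 + 24×20 + 13×24 = 1168
n = Σf = 63
Mean = 1168 / 63 = 18.5397

18.5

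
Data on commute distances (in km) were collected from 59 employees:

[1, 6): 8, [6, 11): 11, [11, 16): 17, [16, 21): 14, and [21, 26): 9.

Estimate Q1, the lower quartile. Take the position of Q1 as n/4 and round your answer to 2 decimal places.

9.07

Cumulative frequencies: 8, 19, 36, 50, 59
n = 59; position = n/4 = 14.75.
This falls in the class [6, 11): L = 6, F = 8, f = 11, h = 5.
Lower quartile ≈ 6 + ((14.75 − 8) / 11) × 5 = 9.0682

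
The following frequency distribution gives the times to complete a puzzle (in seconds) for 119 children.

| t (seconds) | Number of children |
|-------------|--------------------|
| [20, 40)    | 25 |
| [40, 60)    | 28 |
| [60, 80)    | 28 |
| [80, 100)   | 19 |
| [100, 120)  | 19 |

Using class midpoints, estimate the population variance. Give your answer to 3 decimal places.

737.123

Midpoints: 30, 50, 70, 90, 110
n = 119, Σfm = 7910, mean = 66.4706
Σfm² = 613500
Σf(m − x̄)² = Σfm² − (Σfm)²/n = 613500 − 7910²/119 = 87717.6471
Population variance = 87717.6471 / 119 = 737.1231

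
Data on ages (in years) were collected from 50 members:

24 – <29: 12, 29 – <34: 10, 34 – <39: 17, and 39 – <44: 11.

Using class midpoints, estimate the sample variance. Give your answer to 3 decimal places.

Midpoints: 26.5, 31.5, 36.5, 41.5
n = 50, Σfm = 1710, mean = 34.2000
Σfm² = 59942.5
Σf(m − x̄)² = Σfm² − (Σfm)²/n = 59942.5 − 1710²/50 = 1460.5000
Sample variance = 1460.5000 / 49 = 29.8061

29.806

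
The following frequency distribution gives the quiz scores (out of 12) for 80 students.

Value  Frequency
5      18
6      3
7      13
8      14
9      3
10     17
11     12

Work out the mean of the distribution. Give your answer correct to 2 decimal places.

Values: 5, 6, 7, 8, 9, 10, 11
Σfx = 18×5 + 3×6 + 13×7 + 14×8 + 3×9 + 17×10 + 12×11 = 640
n = Σf = 80
Mean = 640 / 80 = 8.0000

8.00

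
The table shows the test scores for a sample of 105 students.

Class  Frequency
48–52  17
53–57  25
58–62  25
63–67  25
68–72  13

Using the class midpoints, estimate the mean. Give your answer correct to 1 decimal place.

Midpoints: 50, 55, 60, 65, 70
Σfm = 17×50 + 25×55 + 25×60 + 25×65 + 13×70 = 6260
n = Σf = 105
Mean = 6260 / 105 = 59.6190

59.6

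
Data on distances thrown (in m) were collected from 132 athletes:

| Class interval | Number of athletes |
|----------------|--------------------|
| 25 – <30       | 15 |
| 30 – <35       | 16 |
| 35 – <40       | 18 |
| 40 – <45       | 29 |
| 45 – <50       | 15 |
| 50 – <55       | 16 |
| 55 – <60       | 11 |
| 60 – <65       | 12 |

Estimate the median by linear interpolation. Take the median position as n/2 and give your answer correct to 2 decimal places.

Cumulative frequencies: 15, 31, 49, 78, 93, 109, 120, 132
n = 132; position = n/2 = 66.
This falls in the class 40 – <45: L = 40, F = 49, f = 29, h = 5.
Median ≈ 40 + ((66 − 49) / 29) × 5 = 42.9310

42.93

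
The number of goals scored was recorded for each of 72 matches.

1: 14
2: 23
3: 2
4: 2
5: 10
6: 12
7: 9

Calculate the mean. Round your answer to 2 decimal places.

Values: 1, 2, 3, 4, 5, 6, 7
Σfx = 14×1 + 23×2 + 2×3 + 2×4 + 10×5 + 12×6 + 9×7 = 259
n = Σf = 72
Mean = 259 / 72 = 3.5972

3.60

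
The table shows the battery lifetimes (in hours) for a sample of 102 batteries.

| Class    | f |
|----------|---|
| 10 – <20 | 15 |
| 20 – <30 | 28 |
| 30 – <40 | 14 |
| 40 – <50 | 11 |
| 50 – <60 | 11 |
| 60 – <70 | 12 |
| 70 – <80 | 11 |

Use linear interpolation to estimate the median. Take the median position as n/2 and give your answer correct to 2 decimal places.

Cumulative frequencies: 15, 43, 57, 68, 79, 91, 102
n = 102; position = n/2 = 51.
This falls in the class 30 – <40: L = 30, F = 43, f = 14, h = 10.
Median ≈ 30 + ((51 − 43) / 14) × 10 = 35.7143

35.71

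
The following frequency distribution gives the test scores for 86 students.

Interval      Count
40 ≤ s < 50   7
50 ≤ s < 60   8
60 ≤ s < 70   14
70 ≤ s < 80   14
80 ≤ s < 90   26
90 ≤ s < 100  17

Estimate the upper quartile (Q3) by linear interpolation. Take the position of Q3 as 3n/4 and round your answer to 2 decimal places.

Cumulative frequencies: 7, 15, 29, 43, 69, 86
n = 86; position = 3n/4 = 64.5.
This falls in the class 80 ≤ s < 90: L = 80, F = 43, f = 26, h = 10.
Upper quartile ≈ 80 + ((64.5 − 43) / 26) × 10 = 88.2692

88.27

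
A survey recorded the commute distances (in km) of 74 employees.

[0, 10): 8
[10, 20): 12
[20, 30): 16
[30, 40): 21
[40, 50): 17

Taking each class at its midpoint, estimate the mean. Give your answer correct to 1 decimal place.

28.6

Midpoints: 5, 15, 25, 35, 45
Σfm = 8×5 + 12×15 + 16×25 + 21×35 + 17×45 = 2120
n = Σf = 74
Mean = 2120 / 74 = 28.6486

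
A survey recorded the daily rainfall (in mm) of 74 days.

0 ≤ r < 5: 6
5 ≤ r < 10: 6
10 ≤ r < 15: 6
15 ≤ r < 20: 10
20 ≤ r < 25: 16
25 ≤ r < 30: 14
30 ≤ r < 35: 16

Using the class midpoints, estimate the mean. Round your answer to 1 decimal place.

21.3

Midpoints: 2.5, 7.5, 12.5, 17.5, 22.5, 27.5, 32.5
Σfm = 6×2.5 + 6×7.5 + 6×12.5 + 10×17.5 + 16×22.5 + 14×27.5 + 16×32.5 = 1575
n = Σf = 74
Mean = 1575 / 74 = 21.2838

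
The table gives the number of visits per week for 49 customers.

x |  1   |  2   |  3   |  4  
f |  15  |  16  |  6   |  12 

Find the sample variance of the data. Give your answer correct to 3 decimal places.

Values: 1, 2, 3, 4
n = 49, Σfx = 113, mean = 2.3061
Σfx² = 325
Σf(x − x̄)² = Σfx² − (Σfx)²/n = 325 − 113²/49 = 64.4082
Sample variance = 64.4082 / 48 = 1.3418

1.342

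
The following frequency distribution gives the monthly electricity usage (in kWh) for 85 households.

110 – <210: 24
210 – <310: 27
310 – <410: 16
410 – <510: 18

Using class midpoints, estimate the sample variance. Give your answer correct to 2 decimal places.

12235.29

Midpoints: 160, 260, 360, 460
n = 85, Σfm = 24900, mean = 292.9412
Σfm² = 8322000
Σf(m − x̄)² = Σfm² − (Σfm)²/n = 8322000 − 24900²/85 = 1027764.7059
Sample variance = 1027764.7059 / 84 = 12235.2941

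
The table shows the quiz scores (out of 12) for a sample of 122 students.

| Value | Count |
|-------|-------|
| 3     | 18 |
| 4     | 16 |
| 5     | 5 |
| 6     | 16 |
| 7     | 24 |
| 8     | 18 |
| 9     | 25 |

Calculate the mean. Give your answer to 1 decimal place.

6.4

Values: 3, 4, 5, 6, 7, 8, 9
Σfx = 18×3 + 16×4 + 5×5 + 16×6 + 24×7 + 18×8 + 25×9 = 776
n = Σf = 122
Mean = 776 / 122 = 6.3607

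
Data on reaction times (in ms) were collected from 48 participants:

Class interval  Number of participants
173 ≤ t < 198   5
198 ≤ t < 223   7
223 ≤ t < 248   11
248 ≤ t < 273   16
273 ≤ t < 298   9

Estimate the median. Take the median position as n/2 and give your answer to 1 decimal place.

249.6

Cumulative frequencies: 5, 12, 23, 39, 48
n = 48; position = n/2 = 24.
This falls in the class 248 ≤ t < 273: L = 248, F = 23, f = 16, h = 25.
Median ≈ 248 + ((24 − 23) / 16) × 25 = 249.5625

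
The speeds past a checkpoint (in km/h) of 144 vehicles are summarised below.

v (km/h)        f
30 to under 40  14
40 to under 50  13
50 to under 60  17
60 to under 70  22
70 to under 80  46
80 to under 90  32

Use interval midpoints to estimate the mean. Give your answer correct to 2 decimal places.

66.74

Midpoints: 35, 45, 55, 65, 75, 85
Σfm = 14×35 + 13×45 + 17×55 + 22×65 + 46×75 + 32×85 = 9610
n = Σf = 144
Mean = 9610 / 144 = 66.7361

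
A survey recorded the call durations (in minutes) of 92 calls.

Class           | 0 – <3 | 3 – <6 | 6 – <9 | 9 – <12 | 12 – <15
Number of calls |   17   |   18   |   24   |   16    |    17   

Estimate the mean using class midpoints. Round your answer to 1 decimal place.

7.4

Midpoints: 1.5, 4.5, 7.5, 10.5, 13.5
Σfm = 17×1.5 + 18×4.5 + 24×7.5 + 16×10.5 + 17×13.5 = 684
n = Σf = 92
Mean = 684 / 92 = 7.4348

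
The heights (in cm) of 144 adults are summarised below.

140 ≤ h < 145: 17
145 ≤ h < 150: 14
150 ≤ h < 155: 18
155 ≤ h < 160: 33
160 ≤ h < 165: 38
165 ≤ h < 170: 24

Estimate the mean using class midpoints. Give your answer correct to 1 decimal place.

157.1

Midpoints: 142.5, 147.5, 152.5, 157.5, 162.5, 167.5
Σfm = 17×142.5 + 14×147.5 + 18×152.5 + 33×157.5 + 38×162.5 + 24×167.5 = 22625
n = Σf = 144
Mean = 22625 / 144 = 157.1181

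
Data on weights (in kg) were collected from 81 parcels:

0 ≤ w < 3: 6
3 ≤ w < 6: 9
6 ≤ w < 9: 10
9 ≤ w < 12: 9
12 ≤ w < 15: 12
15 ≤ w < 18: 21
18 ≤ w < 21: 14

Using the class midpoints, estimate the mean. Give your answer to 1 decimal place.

12.4

Midpoints: 1.5, 4.5, 7.5, 10.5, 13.5, 16.5, 19.5
Σfm = 6×1.5 + 9×4.5 + 10×7.5 + 9×10.5 + 12×13.5 + 21×16.5 + 14×19.5 = 1000.5
n = Σf = 81
Mean = 1000.5 / 81 = 12.3519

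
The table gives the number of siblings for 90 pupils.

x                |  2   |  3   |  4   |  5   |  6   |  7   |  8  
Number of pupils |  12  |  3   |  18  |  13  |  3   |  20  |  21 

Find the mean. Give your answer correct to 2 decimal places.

5.51

Values: 2, 3, 4, 5, 6, 7, 8
Σfx = 12×2 + 3×3 + 18×4 + 13×5 + 3×6 + 20×7 + 21×8 = 496
n = Σf = 90
Mean = 496 / 90 = 5.5111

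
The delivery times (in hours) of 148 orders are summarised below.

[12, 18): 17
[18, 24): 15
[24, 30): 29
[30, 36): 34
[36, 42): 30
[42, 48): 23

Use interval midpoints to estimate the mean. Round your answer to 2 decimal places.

Midpoints: 15, 21, 27, 33, 39, 45
Σfm = 17×15 + 15×21 + 29×27 + 34×33 + 30×39 + 23×45 = 4680
n = Σf = 148
Mean = 4680 / 148 = 31.6216

31.62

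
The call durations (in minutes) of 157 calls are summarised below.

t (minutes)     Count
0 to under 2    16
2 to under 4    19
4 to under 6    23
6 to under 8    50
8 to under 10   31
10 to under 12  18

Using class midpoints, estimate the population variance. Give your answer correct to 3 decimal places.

8.529

Midpoints: 1, 3, 5, 7, 9, 11
n = 157, Σfm = 1015, mean = 6.4650
Σfm² = 7901
Σf(m − x̄)² = Σfm² − (Σfm)²/n = 7901 − 1015²/157 = 1339.0573
Population variance = 1339.0573 / 157 = 8.5290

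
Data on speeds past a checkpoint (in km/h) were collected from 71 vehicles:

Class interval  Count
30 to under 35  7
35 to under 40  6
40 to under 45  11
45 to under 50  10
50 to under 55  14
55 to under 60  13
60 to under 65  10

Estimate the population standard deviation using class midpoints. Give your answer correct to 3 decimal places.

Midpoints: 32.5, 37.5, 42.5, 47.5, 52.5, 57.5, 62.5
n = 71, Σfm = 3502.5, mean = 49.3310
Σfm² = 178893.75
Σf(m − x̄)² = Σfm² − (Σfm)²/n = 178893.75 − 3502.5²/71 = 6111.9718
Population variance = 6111.9718 / 71 = 86.0841
Standard deviation = √86.0841 = 9.2782

9.278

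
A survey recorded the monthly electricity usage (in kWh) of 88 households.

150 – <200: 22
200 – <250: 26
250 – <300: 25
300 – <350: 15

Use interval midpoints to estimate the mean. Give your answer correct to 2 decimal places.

Midpoints: 175, 225, 275, 325
Σfm = 22×175 + 26×225 + 25×275 + 15×325 = 21450
n = Σf = 88
Mean = 21450 / 88 = 243.7500

243.75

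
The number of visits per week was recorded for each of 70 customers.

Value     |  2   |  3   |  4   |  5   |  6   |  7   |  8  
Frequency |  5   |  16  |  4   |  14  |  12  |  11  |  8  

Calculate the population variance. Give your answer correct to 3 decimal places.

3.433

Values: 2, 3, 4, 5, 6, 7, 8
n = 70, Σfx = 357, mean = 5.1000
Σfx² = 2061
Σf(x − x̄)² = Σfx² − (Σfx)²/n = 2061 − 357²/70 = 240.3000
Population variance = 240.3000 / 70 = 3.4329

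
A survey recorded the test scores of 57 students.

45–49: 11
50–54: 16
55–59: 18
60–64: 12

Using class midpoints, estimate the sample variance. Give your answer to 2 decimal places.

26.85

Midpoints: 47, 52, 57, 62
n = 57, Σfm = 3119, mean = 54.7193
Σfm² = 172173
Σf(m − x̄)² = Σfm² − (Σfm)²/n = 172173 − 3119²/57 = 1503.5088
Sample variance = 1503.5088 / 56 = 26.8484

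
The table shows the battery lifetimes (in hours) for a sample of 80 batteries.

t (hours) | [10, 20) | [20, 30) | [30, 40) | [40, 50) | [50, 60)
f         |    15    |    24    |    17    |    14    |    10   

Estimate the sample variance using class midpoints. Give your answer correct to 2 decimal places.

168.35

Midpoints: 15, 25, 35, 45, 55
n = 80, Σfm = 2600, mean = 32.5000
Σfm² = 97800
Σf(m − x̄)² = Σfm² − (Σfm)²/n = 97800 − 2600²/80 = 13300.0000
Sample variance = 13300.0000 / 79 = 168.3544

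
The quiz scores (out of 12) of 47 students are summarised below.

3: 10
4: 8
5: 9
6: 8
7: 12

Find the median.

Cumulative frequencies: 10, 18, 27, 35, 47
n = 47, so the median is the value in position (n+1)/2 = 24.
Position 24 falls at value 5.

5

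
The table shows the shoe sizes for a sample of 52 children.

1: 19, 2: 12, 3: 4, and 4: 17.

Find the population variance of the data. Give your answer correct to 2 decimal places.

1.62

Values: 1, 2, 3, 4
n = 52, Σfx = 123, mean = 2.3654
Σfx² = 375
Σf(x − x̄)² = Σfx² − (Σfx)²/n = 375 − 123²/52 = 84.0577
Population variance = 84.0577 / 52 = 1.6165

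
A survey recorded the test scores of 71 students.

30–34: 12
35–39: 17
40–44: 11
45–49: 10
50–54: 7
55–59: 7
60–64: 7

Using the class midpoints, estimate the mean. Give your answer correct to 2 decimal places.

Midpoints: 32, 37, 42, 47, 52, 57, 62
Σfm = 12×32 + 17×37 + 11×42 + 10×47 + 7×52 + 7×57 + 7×62 = 3142
n = Σf = 71
Mean = 3142 / 71 = 44.2535

44.25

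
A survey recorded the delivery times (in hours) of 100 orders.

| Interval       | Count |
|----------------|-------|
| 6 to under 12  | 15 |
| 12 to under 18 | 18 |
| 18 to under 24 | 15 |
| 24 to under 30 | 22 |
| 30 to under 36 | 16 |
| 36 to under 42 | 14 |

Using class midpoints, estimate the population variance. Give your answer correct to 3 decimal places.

96.106

Midpoints: 9, 15, 21, 27, 33, 39
n = 100, Σfm = 2388, mean = 23.8800
Σfm² = 66636
Σf(m − x̄)² = Σfm² − (Σfm)²/n = 66636 − 2388²/100 = 9610.5600
Population variance = 9610.5600 / 100 = 96.1056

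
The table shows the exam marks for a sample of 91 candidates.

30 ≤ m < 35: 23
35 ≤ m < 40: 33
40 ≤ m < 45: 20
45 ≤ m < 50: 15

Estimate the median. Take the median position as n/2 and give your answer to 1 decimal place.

38.4

Cumulative frequencies: 23, 56, 76, 91
n = 91; position = n/2 = 45.5.
This falls in the class 35 ≤ m < 40: L = 35, F = 23, f = 33, h = 5.
Median ≈ 35 + ((45.5 − 23) / 33) × 5 = 38.4091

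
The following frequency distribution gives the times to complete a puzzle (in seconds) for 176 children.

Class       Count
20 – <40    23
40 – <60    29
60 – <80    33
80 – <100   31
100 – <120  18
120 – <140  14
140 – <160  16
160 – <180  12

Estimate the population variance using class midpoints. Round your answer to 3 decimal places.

1736.725

Midpoints: 30, 50, 70, 90, 110, 130, 150, 170
n = 176, Σfm = 15480, mean = 87.9545
Σfm² = 1667200
Σf(m − x̄)² = Σfm² − (Σfm)²/n = 1667200 − 15480²/176 = 305663.6364
Population variance = 305663.6364 / 176 = 1736.7252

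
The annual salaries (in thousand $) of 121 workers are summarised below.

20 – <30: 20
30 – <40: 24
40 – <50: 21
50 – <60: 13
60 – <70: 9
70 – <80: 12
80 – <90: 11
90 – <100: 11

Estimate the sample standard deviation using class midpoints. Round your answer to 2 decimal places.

Midpoints: 25, 35, 45, 55, 65, 75, 85, 95
n = 121, Σfm = 6465, mean = 53.4298
Σfm² = 408025
Σf(m − x̄)² = Σfm² − (Σfm)²/n = 408025 − 6465²/121 = 62601.6529
Sample variance = 62601.6529 / 120 = 521.6804
Standard deviation = √521.6804 = 22.8403

22.84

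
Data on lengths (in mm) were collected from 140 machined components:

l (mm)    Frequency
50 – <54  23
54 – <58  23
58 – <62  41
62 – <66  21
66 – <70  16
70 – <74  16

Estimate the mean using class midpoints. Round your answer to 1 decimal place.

60.9

Midpoints: 52, 56, 60, 64, 68, 72
Σfm = 23×52 + 23×56 + 41×60 + 21×64 + 16×68 + 16×72 = 8528
n = Σf = 140
Mean = 8528 / 140 = 60.9143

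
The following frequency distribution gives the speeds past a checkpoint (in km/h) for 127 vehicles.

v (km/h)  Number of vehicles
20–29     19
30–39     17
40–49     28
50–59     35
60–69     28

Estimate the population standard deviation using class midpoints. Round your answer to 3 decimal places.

Midpoints: 24.5, 34.5, 44.5, 54.5, 64.5
n = 127, Σfm = 6011.5, mean = 47.3346
Σfm² = 307531.75
Σf(m − x̄)² = Σfm² − (Σfm)²/n = 307531.75 − 6011.5²/127 = 22979.5276
Population variance = 22979.5276 / 127 = 180.9412
Standard deviation = √180.9412 = 13.4514

13.451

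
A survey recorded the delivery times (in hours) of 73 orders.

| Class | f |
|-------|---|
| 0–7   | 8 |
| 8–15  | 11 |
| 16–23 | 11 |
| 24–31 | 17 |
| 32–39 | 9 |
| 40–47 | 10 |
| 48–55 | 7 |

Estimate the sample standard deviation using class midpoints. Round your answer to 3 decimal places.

Midpoints: 3.5, 11.5, 19.5, 27.5, 35.5, 43.5, 51.5
n = 73, Σfm = 1951.5, mean = 26.7329
Σfm² = 67422.25
Σf(m − x̄)² = Σfm² − (Σfm)²/n = 67422.25 − 1951.5²/73 = 15253.0411
Sample variance = 15253.0411 / 72 = 211.8478
Standard deviation = √211.8478 = 14.5550

14.555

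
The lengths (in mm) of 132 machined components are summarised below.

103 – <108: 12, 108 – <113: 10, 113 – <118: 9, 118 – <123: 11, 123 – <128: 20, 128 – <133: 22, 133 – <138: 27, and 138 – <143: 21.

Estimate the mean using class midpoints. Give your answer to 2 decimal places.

Midpoints: 105.5, 110.5, 115.5, 120.5, 125.5, 130.5, 135.5, 140.5
Σfm = 12×105.5 + 10×110.5 + 9×115.5 + 11×120.5 + 20×125.5 + 22×130.5 + 27×135.5 + 21×140.5 = 16726
n = Σf = 132
Mean = 16726 / 132 = 126.7121

126.71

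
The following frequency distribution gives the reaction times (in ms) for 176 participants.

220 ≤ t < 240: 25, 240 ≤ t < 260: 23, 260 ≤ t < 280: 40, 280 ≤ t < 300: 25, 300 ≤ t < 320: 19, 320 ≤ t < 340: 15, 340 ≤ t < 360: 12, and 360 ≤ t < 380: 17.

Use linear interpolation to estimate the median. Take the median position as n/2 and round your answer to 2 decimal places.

280.00

Cumulative frequencies: 25, 48, 88, 113, 132, 147, 159, 176
n = 176; position = n/2 = 88.
This falls in the class 260 ≤ t < 280: L = 260, F = 48, f = 40, h = 20.
Median ≈ 260 + ((88 − 48) / 40) × 20 = 280.0000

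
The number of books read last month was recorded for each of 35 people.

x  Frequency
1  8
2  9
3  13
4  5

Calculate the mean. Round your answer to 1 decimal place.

Values: 1, 2, 3, 4
Σfx = 8×1 + 9×2 + 13×3 + 5×4 = 85
n = Σf = 35
Mean = 85 / 35 = 2.4286

2.4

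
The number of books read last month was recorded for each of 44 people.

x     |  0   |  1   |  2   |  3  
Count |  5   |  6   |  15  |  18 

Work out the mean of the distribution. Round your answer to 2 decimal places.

Values: 0, 1, 2, 3
Σfx = 5×0 + 6×1 + 15×2 + 18×3 = 90
n = Σf = 44
Mean = 90 / 44 = 2.0455

2.05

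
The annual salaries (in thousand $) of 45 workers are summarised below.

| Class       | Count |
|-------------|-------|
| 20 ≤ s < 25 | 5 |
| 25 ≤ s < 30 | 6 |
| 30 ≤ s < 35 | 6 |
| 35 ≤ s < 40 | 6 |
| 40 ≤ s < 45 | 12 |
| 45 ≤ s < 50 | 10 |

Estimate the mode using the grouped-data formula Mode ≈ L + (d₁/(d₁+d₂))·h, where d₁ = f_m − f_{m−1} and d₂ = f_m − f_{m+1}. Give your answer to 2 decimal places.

Modal class: 40 ≤ s < 45 (highest frequency 12).
d₁ = 12 − 6 = 6, d₂ = 12 − 10 = 2
Mode ≈ 40 + (6/(6+2)) × 5 = 40 + 3.7500 = 43.7500

43.75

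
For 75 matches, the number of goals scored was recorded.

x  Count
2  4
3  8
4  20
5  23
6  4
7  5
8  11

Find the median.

Cumulative frequencies: 4, 12, 32, 55, 59, 64, 75
n = 75, so the median is the value in position (n+1)/2 = 38.
Position 38 falls at value 5.

5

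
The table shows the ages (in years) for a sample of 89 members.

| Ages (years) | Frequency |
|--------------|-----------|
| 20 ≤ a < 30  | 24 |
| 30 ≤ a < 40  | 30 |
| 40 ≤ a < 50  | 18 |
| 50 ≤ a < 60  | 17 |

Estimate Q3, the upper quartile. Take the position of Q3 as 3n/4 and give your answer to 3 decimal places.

47.083

Cumulative frequencies: 24, 54, 72, 89
n = 89; position = 3n/4 = 66.75.
This falls in the class 40 ≤ a < 50: L = 40, F = 54, f = 18, h = 10.
Upper quartile ≈ 40 + ((66.75 − 54) / 18) × 10 = 47.0833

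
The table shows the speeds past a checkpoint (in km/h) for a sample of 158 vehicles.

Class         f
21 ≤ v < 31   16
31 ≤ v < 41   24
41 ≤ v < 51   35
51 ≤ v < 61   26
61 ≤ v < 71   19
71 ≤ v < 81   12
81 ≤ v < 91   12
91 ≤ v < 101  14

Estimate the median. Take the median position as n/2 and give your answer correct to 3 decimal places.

Cumulative frequencies: 16, 40, 75, 101, 120, 132, 144, 158
n = 158; position = n/2 = 79.
This falls in the class 51 ≤ v < 61: L = 51, F = 75, f = 26, h = 10.
Median ≈ 51 + ((79 − 75) / 26) × 10 = 52.5385

52.538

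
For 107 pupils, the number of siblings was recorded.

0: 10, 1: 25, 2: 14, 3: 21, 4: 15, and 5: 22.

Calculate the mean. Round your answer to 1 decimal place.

2.7

Values: 0, 1, 2, 3, 4, 5
Σfx = 10×0 + 25×1 + 14×2 + 21×3 + 15×4 + 22×5 = 286
n = Σf = 107
Mean = 286 / 107 = 2.6729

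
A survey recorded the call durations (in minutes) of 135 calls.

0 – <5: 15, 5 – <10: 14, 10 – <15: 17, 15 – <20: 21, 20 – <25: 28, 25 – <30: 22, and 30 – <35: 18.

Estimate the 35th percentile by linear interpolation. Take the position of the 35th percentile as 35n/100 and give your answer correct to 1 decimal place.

15.3

Cumulative frequencies: 15, 29, 46, 67, 95, 117, 135
n = 135; position = 35n/100 = 47.25.
This falls in the class 15 – <20: L = 15, F = 46, f = 21, h = 5.
35th percentile ≈ 15 + ((47.25 − 46) / 21) × 5 = 15.2976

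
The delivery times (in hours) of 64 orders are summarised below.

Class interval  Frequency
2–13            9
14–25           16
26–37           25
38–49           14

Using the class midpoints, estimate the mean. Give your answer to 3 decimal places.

Midpoints: 7.5, 19.5, 31.5, 43.5
Σfm = 9×7.5 + 16×19.5 + 25×31.5 + 14×43.5 = 1776
n = Σf = 64
Mean = 1776 / 64 = 27.7500

27.750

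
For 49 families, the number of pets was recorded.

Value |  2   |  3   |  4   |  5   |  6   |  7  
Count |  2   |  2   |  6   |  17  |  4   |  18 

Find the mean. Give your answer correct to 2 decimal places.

Values: 2, 3, 4, 5, 6, 7
Σfx = 2×2 + 2×3 + 6×4 + 17×5 + 4×6 + 18×7 = 269
n = Σf = 49
Mean = 269 / 49 = 5.4898

5.49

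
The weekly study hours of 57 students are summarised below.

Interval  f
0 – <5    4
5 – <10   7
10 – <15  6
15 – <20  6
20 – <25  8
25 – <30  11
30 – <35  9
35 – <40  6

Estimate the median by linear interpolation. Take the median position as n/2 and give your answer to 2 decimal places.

23.44

Cumulative frequencies: 4, 11, 17, 23, 31, 42, 51, 57
n = 57; position = n/2 = 28.5.
This falls in the class 20 – <25: L = 20, F = 23, f = 8, h = 5.
Median ≈ 20 + ((28.5 − 23) / 8) × 5 = 23.4375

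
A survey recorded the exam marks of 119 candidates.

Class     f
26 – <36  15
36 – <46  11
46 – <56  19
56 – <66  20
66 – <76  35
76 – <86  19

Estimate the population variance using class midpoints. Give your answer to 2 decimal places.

Midpoints: 31, 41, 51, 61, 71, 81
n = 119, Σfm = 7129, mean = 59.9076
Σfm² = 457839
Σf(m − x̄)² = Σfm² − (Σfm)²/n = 457839 − 7129²/119 = 30757.9832
Population variance = 30757.9832 / 119 = 258.4704

258.47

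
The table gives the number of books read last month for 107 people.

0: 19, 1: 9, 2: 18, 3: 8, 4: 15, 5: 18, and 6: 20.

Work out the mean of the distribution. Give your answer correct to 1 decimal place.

3.2

Values: 0, 1, 2, 3, 4, 5, 6
Σfx = 19×0 + 9×1 + 18×2 + 8×3 + 15×4 + 18×5 + 20×6 = 339
n = Σf = 107
Mean = 339 / 107 = 3.1682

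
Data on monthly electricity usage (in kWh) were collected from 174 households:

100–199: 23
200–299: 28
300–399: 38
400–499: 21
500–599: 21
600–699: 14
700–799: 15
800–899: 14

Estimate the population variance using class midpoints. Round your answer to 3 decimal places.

Midpoints: 149.5, 249.5, 349.5, 449.5, 549.5, 649.5, 749.5, 849.5
n = 174, Σfm = 76913, mean = 442.0287
Σfm² = 41918043.5
Σf(m − x̄)² = Σfm² − (Σfm)²/n = 41918043.5 − 76913²/174 = 7920287.3563
Population variance = 7920287.3563 / 174 = 45518.8929

45518.893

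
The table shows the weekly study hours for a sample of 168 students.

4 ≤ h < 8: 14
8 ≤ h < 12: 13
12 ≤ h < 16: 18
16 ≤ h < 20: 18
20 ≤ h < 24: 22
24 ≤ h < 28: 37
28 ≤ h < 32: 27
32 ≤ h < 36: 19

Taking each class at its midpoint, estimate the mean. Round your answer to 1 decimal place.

Midpoints: 6, 10, 14, 18, 22, 26, 30, 34
Σfm = 14×6 + 13×10 + 18×14 + 18×18 + 22×22 + 37×26 + 27×30 + 19×34 = 3692
n = Σf = 168
Mean = 3692 / 168 = 21.9762

22.0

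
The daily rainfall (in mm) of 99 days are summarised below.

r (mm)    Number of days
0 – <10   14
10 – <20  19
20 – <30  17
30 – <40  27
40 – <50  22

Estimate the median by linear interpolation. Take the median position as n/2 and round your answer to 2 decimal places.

29.71

Cumulative frequencies: 14, 33, 50, 77, 99
n = 99; position = n/2 = 49.5.
This falls in the class 20 – <30: L = 20, F = 33, f = 17, h = 10.
Median ≈ 20 + ((49.5 − 33) / 17) × 10 = 29.7059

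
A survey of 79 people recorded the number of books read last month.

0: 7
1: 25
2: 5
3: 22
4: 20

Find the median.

Cumulative frequencies: 7, 32, 37, 59, 79
n = 79, so the median is the value in position (n+1)/2 = 40.
Position 40 falls at value 3.

3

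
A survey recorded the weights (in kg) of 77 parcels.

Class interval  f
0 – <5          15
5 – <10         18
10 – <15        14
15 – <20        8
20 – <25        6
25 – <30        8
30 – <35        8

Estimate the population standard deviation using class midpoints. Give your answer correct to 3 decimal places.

9.866

Midpoints: 2.5, 7.5, 12.5, 17.5, 22.5, 27.5, 32.5
n = 77, Σfm = 1102.5, mean = 14.3182
Σfm² = 23281.25
Σf(m − x̄)² = Σfm² − (Σfm)²/n = 23281.25 − 1102.5²/77 = 7495.4545
Population variance = 7495.4545 / 77 = 97.3436
Standard deviation = √97.3436 = 9.8663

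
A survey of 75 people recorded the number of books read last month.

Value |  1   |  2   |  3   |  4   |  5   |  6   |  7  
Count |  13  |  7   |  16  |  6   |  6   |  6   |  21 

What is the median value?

Cumulative frequencies: 13, 20, 36, 42, 48, 54, 75
n = 75, so the median is the value in position (n+1)/2 = 38.
Position 38 falls at value 4.

4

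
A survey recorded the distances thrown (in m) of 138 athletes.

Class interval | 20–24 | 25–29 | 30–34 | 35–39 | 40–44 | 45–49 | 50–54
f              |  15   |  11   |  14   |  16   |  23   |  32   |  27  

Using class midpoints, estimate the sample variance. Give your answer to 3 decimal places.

Midpoints: 22, 27, 32, 37, 42, 47, 52
n = 138, Σfm = 5541, mean = 40.1522
Σfm² = 235787
Σf(m − x̄)² = Σfm² − (Σfm)²/n = 235787 − 5541²/138 = 13303.8043
Sample variance = 13303.8043 / 137 = 97.1081

97.108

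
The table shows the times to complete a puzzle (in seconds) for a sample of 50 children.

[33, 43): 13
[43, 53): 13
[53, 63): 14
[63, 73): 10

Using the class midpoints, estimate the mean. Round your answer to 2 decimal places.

Midpoints: 38, 48, 58, 68
Σfm = 13×38 + 13×48 + 14×58 + 10×68 = 2610
n = Σf = 50
Mean = 2610 / 50 = 52.2000

52.20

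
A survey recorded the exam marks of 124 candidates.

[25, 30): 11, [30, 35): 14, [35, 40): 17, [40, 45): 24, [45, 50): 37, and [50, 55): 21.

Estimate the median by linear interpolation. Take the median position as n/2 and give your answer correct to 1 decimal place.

Cumulative frequencies: 11, 25, 42, 66, 103, 124
n = 124; position = n/2 = 62.
This falls in the class [40, 45): L = 40, F = 42, f = 24, h = 5.
Median ≈ 40 + ((62 − 42) / 24) × 5 = 44.1667

44.2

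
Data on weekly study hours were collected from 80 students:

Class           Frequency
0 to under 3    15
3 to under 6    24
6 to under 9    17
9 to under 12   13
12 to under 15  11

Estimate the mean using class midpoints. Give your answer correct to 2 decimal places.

Midpoints: 1.5, 4.5, 7.5, 10.5, 13.5
Σfm = 15×1.5 + 24×4.5 + 17×7.5 + 13×10.5 + 11×13.5 = 543
n = Σf = 80
Mean = 543 / 80 = 6.7875

6.79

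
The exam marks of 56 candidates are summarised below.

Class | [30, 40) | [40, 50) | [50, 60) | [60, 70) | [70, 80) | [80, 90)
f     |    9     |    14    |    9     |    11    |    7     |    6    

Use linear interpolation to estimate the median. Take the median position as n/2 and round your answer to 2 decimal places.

55.56

Cumulative frequencies: 9, 23, 32, 43, 50, 56
n = 56; position = n/2 = 28.
This falls in the class [50, 60): L = 50, F = 23, f = 9, h = 10.
Median ≈ 50 + ((28 − 23) / 9) × 10 = 55.5556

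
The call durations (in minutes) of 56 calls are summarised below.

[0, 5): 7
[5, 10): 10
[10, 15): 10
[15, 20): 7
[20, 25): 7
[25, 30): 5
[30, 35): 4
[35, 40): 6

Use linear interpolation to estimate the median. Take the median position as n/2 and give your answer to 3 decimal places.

Cumulative frequencies: 7, 17, 27, 34, 41, 46, 50, 56
n = 56; position = n/2 = 28.
This falls in the class [15, 20): L = 15, F = 27, f = 7, h = 5.
Median ≈ 15 + ((28 − 27) / 7) × 5 = 15.7143

15.714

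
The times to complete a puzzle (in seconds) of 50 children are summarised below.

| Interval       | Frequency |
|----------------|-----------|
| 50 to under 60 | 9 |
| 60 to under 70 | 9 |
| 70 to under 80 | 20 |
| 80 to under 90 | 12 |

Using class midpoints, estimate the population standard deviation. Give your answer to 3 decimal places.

Midpoints: 55, 65, 75, 85
n = 50, Σfm = 3600, mean = 72.0000
Σfm² = 264450
Σf(m − x̄)² = Σfm² − (Σfm)²/n = 264450 − 3600²/50 = 5250.0000
Population variance = 5250.0000 / 50 = 105.0000
Standard deviation = √105.0000 = 10.2470

10.247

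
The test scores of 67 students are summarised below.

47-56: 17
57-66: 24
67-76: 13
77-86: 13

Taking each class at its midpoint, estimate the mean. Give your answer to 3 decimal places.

64.784

Midpoints: 51.5, 61.5, 71.5, 81.5
Σfm = 17×51.5 + 24×61.5 + 13×71.5 + 13×81.5 = 4340.5
n = Σf = 67
Mean = 4340.5 / 67 = 64.7836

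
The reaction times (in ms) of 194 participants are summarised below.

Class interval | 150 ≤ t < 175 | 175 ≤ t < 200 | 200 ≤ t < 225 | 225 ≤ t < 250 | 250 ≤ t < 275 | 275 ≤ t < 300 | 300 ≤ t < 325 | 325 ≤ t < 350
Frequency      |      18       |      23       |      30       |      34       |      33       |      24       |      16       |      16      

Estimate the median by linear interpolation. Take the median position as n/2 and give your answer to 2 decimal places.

244.12

Cumulative frequencies: 18, 41, 71, 105, 138, 162, 178, 194
n = 194; position = n/2 = 97.
This falls in the class 225 ≤ t < 250: L = 225, F = 71, f = 34, h = 25.
Median ≈ 225 + ((97 − 71) / 34) × 25 = 244.1176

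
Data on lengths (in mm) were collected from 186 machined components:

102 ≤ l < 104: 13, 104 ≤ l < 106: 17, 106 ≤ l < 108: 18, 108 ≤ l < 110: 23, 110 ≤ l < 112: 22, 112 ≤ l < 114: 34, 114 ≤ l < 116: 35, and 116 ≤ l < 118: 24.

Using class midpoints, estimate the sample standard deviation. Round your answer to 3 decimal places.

4.274

Midpoints: 103, 105, 107, 109, 111, 113, 115, 117
n = 186, Σfm = 20674, mean = 111.1505
Σfm² = 2301306
Σf(m − x̄)² = Σfm² − (Σfm)²/n = 2301306 − 20674²/186 = 3379.7849
Sample variance = 3379.7849 / 185 = 18.2691
Standard deviation = √18.2691 = 4.2742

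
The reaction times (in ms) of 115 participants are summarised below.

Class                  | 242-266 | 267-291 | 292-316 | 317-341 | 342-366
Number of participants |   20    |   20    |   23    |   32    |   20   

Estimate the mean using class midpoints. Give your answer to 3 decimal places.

306.609

Midpoints: 254, 279, 304, 329, 354
Σfm = 20×254 + 20×279 + 23×304 + 32×329 + 20×354 = 35260
n = Σf = 115
Mean = 35260 / 115 = 306.6087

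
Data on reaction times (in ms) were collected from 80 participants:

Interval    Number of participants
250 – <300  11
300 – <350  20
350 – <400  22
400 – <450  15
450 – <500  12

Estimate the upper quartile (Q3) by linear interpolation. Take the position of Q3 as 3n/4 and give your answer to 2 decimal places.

423.33

Cumulative frequencies: 11, 31, 53, 68, 80
n = 80; position = 3n/4 = 60.
This falls in the class 400 – <450: L = 400, F = 53, f = 15, h = 50.
Upper quartile ≈ 400 + ((60 − 53) / 15) × 50 = 423.3333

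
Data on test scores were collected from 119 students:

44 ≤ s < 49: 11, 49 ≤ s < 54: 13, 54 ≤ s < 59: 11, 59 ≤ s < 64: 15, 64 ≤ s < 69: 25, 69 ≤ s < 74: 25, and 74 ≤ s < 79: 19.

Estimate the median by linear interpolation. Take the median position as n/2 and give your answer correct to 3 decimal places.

65.900

Cumulative frequencies: 11, 24, 35, 50, 75, 100, 119
n = 119; position = n/2 = 59.5.
This falls in the class 64 ≤ s < 69: L = 64, F = 50, f = 25, h = 5.
Median ≈ 64 + ((59.5 − 50) / 25) × 5 = 65.9000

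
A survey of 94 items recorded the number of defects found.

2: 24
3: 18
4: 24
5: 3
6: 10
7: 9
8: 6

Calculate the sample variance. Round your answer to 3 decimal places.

Values: 2, 3, 4, 5, 6, 7, 8
n = 94, Σfx = 384, mean = 4.0851
Σfx² = 1902
Σf(x − x̄)² = Σfx² − (Σfx)²/n = 1902 − 384²/94 = 333.3191
Sample variance = 333.3191 / 93 = 3.5841

3.584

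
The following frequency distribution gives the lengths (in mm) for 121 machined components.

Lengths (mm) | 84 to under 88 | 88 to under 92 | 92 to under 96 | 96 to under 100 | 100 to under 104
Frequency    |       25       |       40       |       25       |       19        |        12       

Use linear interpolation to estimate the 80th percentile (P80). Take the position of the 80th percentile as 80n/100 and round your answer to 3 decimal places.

97.432

Cumulative frequencies: 25, 65, 90, 109, 121
n = 121; position = 80n/100 = 96.8.
This falls in the class 96 to under 100: L = 96, F = 90, f = 19, h = 4.
80th percentile ≈ 96 + ((96.8 − 90) / 19) × 4 = 97.4316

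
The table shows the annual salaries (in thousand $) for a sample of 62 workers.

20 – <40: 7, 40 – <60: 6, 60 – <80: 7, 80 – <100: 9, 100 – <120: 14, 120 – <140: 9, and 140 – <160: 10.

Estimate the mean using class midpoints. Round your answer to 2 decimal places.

Midpoints: 30, 50, 70, 90, 110, 130, 150
Σfm = 7×30 + 6×50 + 7×70 + 9×90 + 14×110 + 9×130 + 10×150 = 6020
n = Σf = 62
Mean = 6020 / 62 = 97.0968

97.10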